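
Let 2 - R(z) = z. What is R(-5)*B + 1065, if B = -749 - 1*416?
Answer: -7090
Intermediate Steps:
B = -1165 (B = -749 - 416 = -1165)
R(z) = 2 - z
R(-5)*B + 1065 = (2 - 1*(-5))*(-1165) + 1065 = (2 + 5)*(-1165) + 1065 = 7*(-1165) + 1065 = -8155 + 1065 = -7090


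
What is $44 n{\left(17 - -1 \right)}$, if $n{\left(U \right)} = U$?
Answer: $792$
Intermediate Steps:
$44 n{\left(17 - -1 \right)} = 44 \left(17 - -1\right) = 44 \left(17 + 1\right) = 44 \cdot 18 = 792$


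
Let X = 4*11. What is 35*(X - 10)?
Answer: 1190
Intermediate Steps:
X = 44
35*(X - 10) = 35*(44 - 10) = 35*34 = 1190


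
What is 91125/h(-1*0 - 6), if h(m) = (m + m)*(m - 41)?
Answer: 30375/188 ≈ 161.57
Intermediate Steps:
h(m) = 2*m*(-41 + m) (h(m) = (2*m)*(-41 + m) = 2*m*(-41 + m))
91125/h(-1*0 - 6) = 91125/((2*(-1*0 - 6)*(-41 + (-1*0 - 6)))) = 91125/((2*(0 - 6)*(-41 + (0 - 6)))) = 91125/((2*(-6)*(-41 - 6))) = 91125/((2*(-6)*(-47))) = 91125/564 = 91125*(1/564) = 30375/188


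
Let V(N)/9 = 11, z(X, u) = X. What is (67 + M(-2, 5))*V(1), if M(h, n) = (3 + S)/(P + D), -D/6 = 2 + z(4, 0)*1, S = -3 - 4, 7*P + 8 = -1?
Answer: 192665/29 ≈ 6643.6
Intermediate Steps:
P = -9/7 (P = -8/7 + (⅐)*(-1) = -8/7 - ⅐ = -9/7 ≈ -1.2857)
S = -7
D = -36 (D = -6*(2 + 4*1) = -6*(2 + 4) = -6*6 = -36)
M(h, n) = 28/261 (M(h, n) = (3 - 7)/(-9/7 - 36) = -4/(-261/7) = -4*(-7/261) = 28/261)
V(N) = 99 (V(N) = 9*11 = 99)
(67 + M(-2, 5))*V(1) = (67 + 28/261)*99 = (17515/261)*99 = 192665/29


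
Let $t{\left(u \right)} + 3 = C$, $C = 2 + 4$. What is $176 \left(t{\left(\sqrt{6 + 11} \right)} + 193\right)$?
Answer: $34496$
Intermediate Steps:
$C = 6$
$t{\left(u \right)} = 3$ ($t{\left(u \right)} = -3 + 6 = 3$)
$176 \left(t{\left(\sqrt{6 + 11} \right)} + 193\right) = 176 \left(3 + 193\right) = 176 \cdot 196 = 34496$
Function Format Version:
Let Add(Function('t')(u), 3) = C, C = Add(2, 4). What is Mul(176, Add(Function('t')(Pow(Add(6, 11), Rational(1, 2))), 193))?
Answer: 34496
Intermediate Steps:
C = 6
Function('t')(u) = 3 (Function('t')(u) = Add(-3, 6) = 3)
Mul(176, Add(Function('t')(Pow(Add(6, 11), Rational(1, 2))), 193)) = Mul(176, Add(3, 193)) = Mul(176, 196) = 34496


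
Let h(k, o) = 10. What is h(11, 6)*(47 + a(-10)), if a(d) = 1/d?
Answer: 469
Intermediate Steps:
h(11, 6)*(47 + a(-10)) = 10*(47 + 1/(-10)) = 10*(47 - ⅒) = 10*(469/10) = 469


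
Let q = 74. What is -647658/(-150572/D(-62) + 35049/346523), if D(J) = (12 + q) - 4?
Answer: 836505828954/2371535779 ≈ 352.73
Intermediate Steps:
D(J) = 82 (D(J) = (12 + 74) - 4 = 86 - 4 = 82)
-647658/(-150572/D(-62) + 35049/346523) = -647658/(-150572/82 + 35049/346523) = -647658/(-150572*1/82 + 35049*(1/346523)) = -647658/(-75286/41 + 35049/346523) = -647658/(-26086893569/14207443) = -647658*(-14207443/26086893569) = 836505828954/2371535779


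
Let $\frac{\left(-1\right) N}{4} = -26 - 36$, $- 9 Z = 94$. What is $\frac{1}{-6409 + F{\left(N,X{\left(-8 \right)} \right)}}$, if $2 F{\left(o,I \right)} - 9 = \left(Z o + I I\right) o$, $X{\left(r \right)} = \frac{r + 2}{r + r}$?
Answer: $- \frac{144}{47170745} \approx -3.0527 \cdot 10^{-6}$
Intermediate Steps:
$Z = - \frac{94}{9}$ ($Z = \left(- \frac{1}{9}\right) 94 = - \frac{94}{9} \approx -10.444$)
$X{\left(r \right)} = \frac{2 + r}{2 r}$
$N = 248$ ($N = - 4 \left(-26 - 36\right) = \left(-4\right) \left(-62\right) = 248$)
$F{\left(o,I \right)} = \frac{9}{2} + \frac{o \left(I^{2} - \frac{94 o}{9}\right)}{2}$ ($F{\left(o,I \right)} = \frac{9}{2} + \frac{\left(- \frac{94 o}{9} + I I\right) o}{2} = \frac{9}{2} + \frac{\left(- \frac{94 o}{9} + I^{2}\right) o}{2} = \frac{9}{2} + \frac{\left(I^{2} - \frac{94 o}{9}\right) o}{2} = \frac{9}{2} + \frac{o \left(I^{2} - \frac{94 o}{9}\right)}{2}$)
$\frac{1}{-6409 + F{\left(N,X{\left(-8 \right)} \right)}} = \frac{1}{-6409 + \left(\frac{9}{2} - \frac{47 \cdot 248^{2}}{9} + \frac{1}{2} \cdot 248 \left(\frac{2 - 8}{2 \left(-8\right)}\right)^{2}\right)} = \frac{1}{-6409 + \left(\frac{9}{2} - \frac{2890688}{9} + \frac{1}{2} \cdot 248 \left(\frac{1}{2} \left(- \frac{1}{8}\right) \left(-6\right)\right)^{2}\right)} = \frac{1}{-6409 + \left(\frac{9}{2} - \frac{2890688}{9} + \frac{1}{2} \cdot 248 \left(\frac{3}{8}\right)^{2}\right)} = \frac{1}{-6409 + \left(\frac{9}{2} - \frac{2890688}{9} + \frac{1}{2} \cdot 248 \cdot \frac{9}{64}\right)} = \frac{1}{-6409 + \left(\frac{9}{2} - \frac{2890688}{9} + \frac{279}{16}\right)} = \frac{1}{-6409 - \frac{46247849}{144}} = \frac{1}{- \frac{47170745}{144}} = - \frac{144}{47170745}$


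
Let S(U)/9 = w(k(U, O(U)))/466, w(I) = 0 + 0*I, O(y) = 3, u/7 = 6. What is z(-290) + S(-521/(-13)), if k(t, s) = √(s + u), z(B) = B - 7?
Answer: -297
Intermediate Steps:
u = 42 (u = 7*6 = 42)
z(B) = -7 + B
k(t, s) = √(42 + s) (k(t, s) = √(s + 42) = √(42 + s))
w(I) = 0 (w(I) = 0 + 0 = 0)
S(U) = 0 (S(U) = 9*(0/466) = 9*(0*(1/466)) = 9*0 = 0)
z(-290) + S(-521/(-13)) = (-7 - 290) + 0 = -297 + 0 = -297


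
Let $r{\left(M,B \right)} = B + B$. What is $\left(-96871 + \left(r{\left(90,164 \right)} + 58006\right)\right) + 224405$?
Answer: $185868$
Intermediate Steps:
$r{\left(M,B \right)} = 2 B$
$\left(-96871 + \left(r{\left(90,164 \right)} + 58006\right)\right) + 224405 = \left(-96871 + \left(2 \cdot 164 + 58006\right)\right) + 224405 = \left(-96871 + \left(328 + 58006\right)\right) + 224405 = \left(-96871 + 58334\right) + 224405 = -38537 + 224405 = 185868$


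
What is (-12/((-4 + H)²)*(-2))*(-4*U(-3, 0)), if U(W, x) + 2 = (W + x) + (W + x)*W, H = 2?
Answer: -96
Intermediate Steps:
U(W, x) = -2 + W + x + W*(W + x) (U(W, x) = -2 + ((W + x) + (W + x)*W) = -2 + ((W + x) + W*(W + x)) = -2 + (W + x + W*(W + x)) = -2 + W + x + W*(W + x))
(-12/((-4 + H)²)*(-2))*(-4*U(-3, 0)) = (-12/((-4 + 2)²)*(-2))*(-4*(-2 - 3 + 0 + (-3)² - 3*0)) = (-12/((-2)²)*(-2))*(-4*(-2 - 3 + 0 + 9 + 0)) = (-12/4*(-2))*(-4*4) = (-12/4*(-2))*(-16) = (-4*¾*(-2))*(-16) = -3*(-2)*(-16) = 6*(-16) = -96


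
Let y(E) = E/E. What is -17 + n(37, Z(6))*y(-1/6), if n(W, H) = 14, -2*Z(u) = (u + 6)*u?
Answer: -3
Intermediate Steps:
Z(u) = -u*(6 + u)/2 (Z(u) = -(u + 6)*u/2 = -(6 + u)*u/2 = -u*(6 + u)/2)
y(E) = 1
-17 + n(37, Z(6))*y(-1/6) = -17 + 14*1 = -17 + 14 = -3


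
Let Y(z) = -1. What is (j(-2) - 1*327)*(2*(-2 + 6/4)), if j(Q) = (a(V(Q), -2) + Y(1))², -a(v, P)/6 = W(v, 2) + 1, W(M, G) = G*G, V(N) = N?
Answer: -634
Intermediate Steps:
W(M, G) = G²
a(v, P) = -30 (a(v, P) = -6*(2² + 1) = -6*(4 + 1) = -6*5 = -30)
j(Q) = 961 (j(Q) = (-30 - 1)² = (-31)² = 961)
(j(-2) - 1*327)*(2*(-2 + 6/4)) = (961 - 1*327)*(2*(-2 + 6/4)) = (961 - 327)*(2*(-2 + 6*(¼))) = 634*(2*(-2 + 3/2)) = 634*(2*(-½)) = 634*(-1) = -634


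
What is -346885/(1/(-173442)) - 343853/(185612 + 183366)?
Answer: 22199350376966407/368978 ≈ 6.0164e+10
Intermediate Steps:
-346885/(1/(-173442)) - 343853/(185612 + 183366) = -346885/(-1/173442) - 343853/368978 = -346885*(-173442) - 343853*1/368978 = 60164428170 - 343853/368978 = 22199350376966407/368978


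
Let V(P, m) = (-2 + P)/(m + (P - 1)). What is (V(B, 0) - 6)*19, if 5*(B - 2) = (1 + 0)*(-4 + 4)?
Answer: -114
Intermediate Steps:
B = 2 (B = 2 + ((1 + 0)*(-4 + 4))/5 = 2 + (1*0)/5 = 2 + (1/5)*0 = 2 + 0 = 2)
V(P, m) = (-2 + P)/(-1 + P + m) (V(P, m) = (-2 + P)/(m + (-1 + P)) = (-2 + P)/(-1 + P + m))
(V(B, 0) - 6)*19 = ((-2 + 2)/(-1 + 2 + 0) - 6)*19 = (0/1 - 6)*19 = (1*0 - 6)*19 = (0 - 6)*19 = -6*19 = -114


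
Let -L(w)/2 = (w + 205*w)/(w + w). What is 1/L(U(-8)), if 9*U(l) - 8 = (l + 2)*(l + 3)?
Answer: -1/206 ≈ -0.0048544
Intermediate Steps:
U(l) = 8/9 + (2 + l)*(3 + l)/9 (U(l) = 8/9 + ((l + 2)*(l + 3))/9 = 8/9 + ((2 + l)*(3 + l))/9 = 8/9 + (2 + l)*(3 + l)/9)
L(w) = -206 (L(w) = -2*(w + 205*w)/(w + w) = -2*206*w/(2*w) = -2*206*w*1/(2*w) = -2*103 = -206)
1/L(U(-8)) = 1/(-206) = -1/206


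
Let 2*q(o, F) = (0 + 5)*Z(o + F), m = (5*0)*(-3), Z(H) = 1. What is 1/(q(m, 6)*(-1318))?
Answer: -1/3295 ≈ -0.00030349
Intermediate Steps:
m = 0 (m = 0*(-3) = 0)
q(o, F) = 5/2 (q(o, F) = ((0 + 5)*1)/2 = (5*1)/2 = (½)*5 = 5/2)
1/(q(m, 6)*(-1318)) = 1/((5/2)*(-1318)) = 1/(-3295) = -1/3295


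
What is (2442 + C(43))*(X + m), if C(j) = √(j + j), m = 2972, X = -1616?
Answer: 3311352 + 1356*√86 ≈ 3.3239e+6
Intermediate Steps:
C(j) = √2*√j (C(j) = √(2*j) = √2*√j)
(2442 + C(43))*(X + m) = (2442 + √2*√43)*(-1616 + 2972) = (2442 + √86)*1356 = 3311352 + 1356*√86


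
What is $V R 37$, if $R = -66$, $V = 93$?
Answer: $-227106$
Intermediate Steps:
$V R 37 = 93 \left(-66\right) 37 = \left(-6138\right) 37 = -227106$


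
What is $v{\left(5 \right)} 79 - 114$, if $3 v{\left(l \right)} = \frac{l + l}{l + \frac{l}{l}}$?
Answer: $- \frac{631}{9} \approx -70.111$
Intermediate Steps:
$v{\left(l \right)} = \frac{2 l}{3 \left(1 + l\right)}$ ($v{\left(l \right)} = \frac{\left(l + l\right) \frac{1}{l + \frac{l}{l}}}{3} = \frac{2 l \frac{1}{l + 1}}{3} = \frac{2 l \frac{1}{1 + l}}{3} = \frac{2 l}{3 \left(1 + l\right)}$)
$v{\left(5 \right)} 79 - 114 = \frac{2}{3} \cdot 5 \frac{1}{1 + 5} \cdot 79 - 114 = \frac{2}{3} \cdot 5 \cdot \frac{1}{6} \cdot 79 - 114 = \frac{5}{9} \cdot 79 - 114 = \frac{395}{9} - 114 = - \frac{631}{9}$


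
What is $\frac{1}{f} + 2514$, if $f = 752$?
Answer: $\frac{1890529}{752} \approx 2514.0$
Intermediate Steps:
$\frac{1}{f} + 2514 = \frac{1}{752} + 2514 = \frac{1890529}{752}$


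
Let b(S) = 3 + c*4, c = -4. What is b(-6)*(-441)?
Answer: 5733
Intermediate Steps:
b(S) = -13 (b(S) = 3 - 4*4 = 3 - 16 = -13)
b(-6)*(-441) = -13*(-441) = 5733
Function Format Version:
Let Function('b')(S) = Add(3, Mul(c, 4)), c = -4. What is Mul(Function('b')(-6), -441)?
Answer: 5733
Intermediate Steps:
Function('b')(S) = -13 (Function('b')(S) = Add(3, Mul(-4, 4)) = Add(3, -16) = -13)
Mul(Function('b')(-6), -441) = Mul(-13, -441) = 5733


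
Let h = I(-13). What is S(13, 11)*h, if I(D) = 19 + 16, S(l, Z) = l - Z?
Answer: 70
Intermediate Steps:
I(D) = 35
h = 35
S(13, 11)*h = (13 - 1*11)*35 = (13 - 11)*35 = 2*35 = 70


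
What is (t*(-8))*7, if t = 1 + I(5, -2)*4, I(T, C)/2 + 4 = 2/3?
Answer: 4312/3 ≈ 1437.3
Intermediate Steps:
I(T, C) = -20/3 (I(T, C) = -8 + 2*(2/3) = -8 + 4/3 = -20/3)
t = -77/3 (t = 1 - 20/3*4 = 1 - 80/3 = -77/3 ≈ -25.667)
(t*(-8))*7 = -77/3*(-8)*7 = (616/3)*7 = 4312/3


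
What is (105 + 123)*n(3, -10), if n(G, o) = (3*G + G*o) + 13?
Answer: -1824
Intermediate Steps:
n(G, o) = 13 + 3*G + G*o
(105 + 123)*n(3, -10) = (105 + 123)*(13 + 3*3 + 3*(-10)) = 228*(13 + 9 - 30) = 228*(-8) = -1824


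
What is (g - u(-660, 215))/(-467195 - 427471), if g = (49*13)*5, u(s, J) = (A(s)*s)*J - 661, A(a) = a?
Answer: 15608359/149111 ≈ 104.68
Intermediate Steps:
u(s, J) = -661 + J*s**2 (u(s, J) = (s*s)*J - 661 = s**2*J - 661 = J*s**2 - 661 = -661 + J*s**2)
g = 3185 (g = 637*5 = 3185)
(g - u(-660, 215))/(-467195 - 427471) = (3185 - (-661 + 215*(-660)**2))/(-467195 - 427471) = (3185 - (-661 + 215*435600))/(-894666) = (3185 - (-661 + 93654000))*(-1/894666) = (3185 - 1*93653339)*(-1/894666) = (3185 - 93653339)*(-1/894666) = -93650154*(-1/894666) = 15608359/149111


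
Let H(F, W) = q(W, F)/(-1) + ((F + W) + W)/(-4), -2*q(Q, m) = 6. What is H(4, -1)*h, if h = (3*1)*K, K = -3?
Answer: -45/2 ≈ -22.500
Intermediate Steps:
q(Q, m) = -3 (q(Q, m) = -1/2*6 = -3)
h = -9 (h = (3*1)*(-3) = 3*(-3) = -9)
H(F, W) = 3 - W/2 - F/4 (H(F, W) = -3/(-1) + ((F + W) + W)/(-4) = -3*(-1) + (F + 2*W)*(-1/4) = 3 + (-W/2 - F/4) = 3 - W/2 - F/4)
H(4, -1)*h = (3 - 1/2*(-1) - 1/4*4)*(-9) = (3 + 1/2 - 1)*(-9) = (5/2)*(-9) = -45/2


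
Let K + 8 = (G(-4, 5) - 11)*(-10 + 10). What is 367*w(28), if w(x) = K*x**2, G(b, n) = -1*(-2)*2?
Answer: -2301824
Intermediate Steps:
G(b, n) = 4 (G(b, n) = 2*2 = 4)
K = -8 (K = -8 + (4 - 11)*(-10 + 10) = -8 - 7*0 = -8 + 0 = -8)
w(x) = -8*x**2
367*w(28) = 367*(-8*28**2) = 367*(-8*784) = 367*(-6272) = -2301824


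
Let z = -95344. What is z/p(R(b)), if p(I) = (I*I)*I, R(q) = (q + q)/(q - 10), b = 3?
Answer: 4087874/27 ≈ 1.5140e+5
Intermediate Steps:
R(q) = 2*q/(-10 + q) (R(q) = (2*q)/(-10 + q) = 2*q/(-10 + q))
p(I) = I³ (p(I) = I²*I = I³)
z/p(R(b)) = -95344*(-10 + 3)³/216 = -95344/((2*3/(-7))³) = -95344/((2*3*(-⅐))³) = -95344/((-6/7)³) = -95344/(-216/343) = -95344*(-343/216) = 4087874/27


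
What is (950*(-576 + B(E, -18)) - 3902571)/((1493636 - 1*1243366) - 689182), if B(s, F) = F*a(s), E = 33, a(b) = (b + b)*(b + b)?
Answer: 8770819/48768 ≈ 179.85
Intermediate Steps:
a(b) = 4*b² (a(b) = (2*b)*(2*b) = 4*b²)
B(s, F) = 4*F*s² (B(s, F) = F*(4*s²) = 4*F*s²)
(950*(-576 + B(E, -18)) - 3902571)/((1493636 - 1*1243366) - 689182) = (950*(-576 + 4*(-18)*33²) - 3902571)/((1493636 - 1*1243366) - 689182) = (950*(-576 + 4*(-18)*1089) - 3902571)/((1493636 - 1243366) - 689182) = (950*(-576 - 78408) - 3902571)/(250270 - 689182) = (950*(-78984) - 3902571)/(-438912) = (-75034800 - 3902571)*(-1/438912) = -78937371*(-1/438912) = 8770819/48768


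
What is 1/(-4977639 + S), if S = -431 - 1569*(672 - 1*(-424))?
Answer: -1/6697694 ≈ -1.4931e-7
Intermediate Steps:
S = -1720055 (S = -431 - 1569*(672 + 424) = -431 - 1569*1096 = -431 - 1719624 = -1720055)
1/(-4977639 + S) = 1/(-4977639 - 1720055) = 1/(-6697694) = -1/6697694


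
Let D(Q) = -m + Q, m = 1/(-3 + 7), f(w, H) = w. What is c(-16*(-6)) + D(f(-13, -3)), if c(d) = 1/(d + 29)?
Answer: -6621/500 ≈ -13.242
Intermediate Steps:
m = 1/4 ≈ 0.25000
c(d) = 1/(29 + d)
D(Q) = -1/4 + Q (D(Q) = -1*1/4 + Q = -1/4 + Q)
c(-16*(-6)) + D(f(-13, -3)) = 1/(29 - 16*(-6)) + (-1/4 - 13) = 1/(29 + 96) - 53/4 = 1/125 - 53/4 = -6621/500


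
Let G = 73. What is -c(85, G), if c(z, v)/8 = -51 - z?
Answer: 1088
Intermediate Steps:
c(z, v) = -408 - 8*z (c(z, v) = 8*(-51 - z) = -408 - 8*z)
-c(85, G) = -(-408 - 8*85) = -(-408 - 680) = -1*(-1088) = 1088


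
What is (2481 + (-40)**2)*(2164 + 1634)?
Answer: 15499638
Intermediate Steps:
(2481 + (-40)**2)*(2164 + 1634) = (2481 + 1600)*3798 = 4081*3798 = 15499638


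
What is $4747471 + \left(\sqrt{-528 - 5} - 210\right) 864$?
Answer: $4566031 + 864 i \sqrt{533} \approx 4.566 \cdot 10^{6} + 19947.0 i$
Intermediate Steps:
$4747471 + \left(\sqrt{-528 - 5} - 210\right) 864 = 4747471 + \left(\sqrt{-533} - 210\right) 864 = 4747471 + \left(i \sqrt{533} - 210\right) 864 = 4747471 + \left(-210 + i \sqrt{533}\right) 864 = 4747471 - \left(181440 - 864 i \sqrt{533}\right) = 4566031 + 864 i \sqrt{533}$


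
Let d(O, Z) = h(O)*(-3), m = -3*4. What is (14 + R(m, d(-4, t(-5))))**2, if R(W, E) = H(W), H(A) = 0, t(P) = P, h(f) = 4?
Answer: 196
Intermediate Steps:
m = -12
d(O, Z) = -12 (d(O, Z) = 4*(-3) = -12)
R(W, E) = 0
(14 + R(m, d(-4, t(-5))))**2 = (14 + 0)**2 = 14**2 = 196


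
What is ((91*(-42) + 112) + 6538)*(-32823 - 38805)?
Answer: -202563984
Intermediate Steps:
((91*(-42) + 112) + 6538)*(-32823 - 38805) = ((-3822 + 112) + 6538)*(-71628) = (-3710 + 6538)*(-71628) = 2828*(-71628) = -202563984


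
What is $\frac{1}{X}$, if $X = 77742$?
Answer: $\frac{1}{77742} \approx 1.2863 \cdot 10^{-5}$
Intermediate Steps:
$\frac{1}{X} = \frac{1}{77742}$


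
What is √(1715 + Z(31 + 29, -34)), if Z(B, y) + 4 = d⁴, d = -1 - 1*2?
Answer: 16*√7 ≈ 42.332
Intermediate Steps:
d = -3 (d = -1 - 2 = -3)
Z(B, y) = 77 (Z(B, y) = -4 + (-3)⁴ = -4 + 81 = 77)
√(1715 + Z(31 + 29, -34)) = √(1715 + 77) = √1792 = 16*√7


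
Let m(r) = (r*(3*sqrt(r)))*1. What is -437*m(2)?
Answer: -2622*sqrt(2) ≈ -3708.1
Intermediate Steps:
m(r) = 3*r**(3/2) (m(r) = (3*r**(3/2))*1 = 3*r**(3/2))
-437*m(2) = -1311*2**(3/2) = -1311*2*sqrt(2) = -2622*sqrt(2)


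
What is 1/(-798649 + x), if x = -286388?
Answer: -1/1085037 ≈ -9.2163e-7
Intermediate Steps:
1/(-798649 + x) = 1/(-798649 - 286388) = 1/(-1085037) = -1/1085037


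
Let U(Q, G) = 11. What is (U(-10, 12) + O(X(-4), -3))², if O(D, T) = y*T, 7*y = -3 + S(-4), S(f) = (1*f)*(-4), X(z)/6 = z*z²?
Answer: 1444/49 ≈ 29.469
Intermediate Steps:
X(z) = 6*z³ (X(z) = 6*(z*z²) = 6*z³)
S(f) = -4*f (S(f) = f*(-4) = -4*f)
y = 13/7 (y = (-3 - 4*(-4))/7 = (-3 + 16)/7 = (⅐)*13 = 13/7 ≈ 1.8571)
O(D, T) = 13*T/7
(U(-10, 12) + O(X(-4), -3))² = (11 + (13/7)*(-3))² = (11 - 39/7)² = (38/7)² = 1444/49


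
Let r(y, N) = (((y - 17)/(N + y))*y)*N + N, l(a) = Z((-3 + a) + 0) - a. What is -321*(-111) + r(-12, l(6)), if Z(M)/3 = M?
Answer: 35518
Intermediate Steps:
Z(M) = 3*M
l(a) = -9 + 2*a (l(a) = 3*((-3 + a) + 0) - a = 3*(-3 + a) - a = (-9 + 3*a) - a = -9 + 2*a)
r(y, N) = N + N*y*(-17 + y)/(N + y) (r(y, N) = (((-17 + y)/(N + y))*y)*N + N = (y*(-17 + y)/(N + y))*N + N = N*y*(-17 + y)/(N + y) + N = N + N*y*(-17 + y)/(N + y))
-321*(-111) + r(-12, l(6)) = -321*(-111) + (-9 + 2*6)*((-9 + 2*6) + (-12)² - 16*(-12))/((-9 + 2*6) - 12) = 35631 + (-9 + 12)*((-9 + 12) + 144 + 192)/((-9 + 12) - 12) = 35631 + 3*(3 + 144 + 192)/(3 - 12) = 35631 + 3*339/(-9) = 35631 + 3*(-⅑)*339 = 35631 - 113 = 35518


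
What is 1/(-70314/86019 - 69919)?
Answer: -28673/2004810925 ≈ -1.4302e-5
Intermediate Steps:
1/(-70314/86019 - 69919) = 1/(-70314*1/86019 - 69919) = 1/(-23438/28673 - 69919) = 1/(-2004810925/28673) = -28673/2004810925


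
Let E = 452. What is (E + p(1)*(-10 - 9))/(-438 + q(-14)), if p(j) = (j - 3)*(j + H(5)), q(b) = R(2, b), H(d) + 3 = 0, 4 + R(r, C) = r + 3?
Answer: -376/437 ≈ -0.86041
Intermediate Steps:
R(r, C) = -1 + r (R(r, C) = -4 + (r + 3) = -4 + (3 + r) = -1 + r)
H(d) = -3 (H(d) = -3 + 0 = -3)
q(b) = 1 (q(b) = -1 + 2 = 1)
p(j) = (-3 + j)**2 (p(j) = (j - 3)*(j - 3) = (-3 + j)*(-3 + j) = (-3 + j)**2)
(E + p(1)*(-10 - 9))/(-438 + q(-14)) = (452 + (9 + 1**2 - 6*1)*(-10 - 9))/(-438 + 1) = (452 + (9 + 1 - 6)*(-19))/(-437) = (452 + 4*(-19))*(-1/437) = (452 - 76)*(-1/437) = 376*(-1/437) = -376/437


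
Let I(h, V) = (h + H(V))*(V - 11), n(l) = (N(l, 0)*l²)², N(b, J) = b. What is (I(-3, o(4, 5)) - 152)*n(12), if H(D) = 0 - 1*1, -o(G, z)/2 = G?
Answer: -226934784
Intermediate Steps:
o(G, z) = -2*G
H(D) = -1 (H(D) = 0 - 1 = -1)
n(l) = l⁶ (n(l) = (l*l²)² = (l³)² = l⁶)
I(h, V) = (-1 + h)*(-11 + V) (I(h, V) = (h - 1)*(V - 11) = (-1 + h)*(-11 + V))
(I(-3, o(4, 5)) - 152)*n(12) = ((11 - (-2)*4 - 11*(-3) - 2*4*(-3)) - 152)*12⁶ = ((11 - 1*(-8) + 33 - 8*(-3)) - 152)*2985984 = ((11 + 8 + 33 + 24) - 152)*2985984 = (76 - 152)*2985984 = -76*2985984 = -226934784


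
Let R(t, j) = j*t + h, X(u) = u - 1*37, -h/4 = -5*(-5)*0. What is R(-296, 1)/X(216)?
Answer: -296/179 ≈ -1.6536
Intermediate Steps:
h = 0 (h = -4*(-5*(-5))*0 = -100*0 = -4*0 = 0)
X(u) = -37 + u (X(u) = u - 37 = -37 + u)
R(t, j) = j*t (R(t, j) = j*t + 0 = j*t)
R(-296, 1)/X(216) = (1*(-296))/(-37 + 216) = -296/179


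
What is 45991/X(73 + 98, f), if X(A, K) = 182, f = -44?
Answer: 45991/182 ≈ 252.70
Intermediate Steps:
45991/X(73 + 98, f) = 45991/182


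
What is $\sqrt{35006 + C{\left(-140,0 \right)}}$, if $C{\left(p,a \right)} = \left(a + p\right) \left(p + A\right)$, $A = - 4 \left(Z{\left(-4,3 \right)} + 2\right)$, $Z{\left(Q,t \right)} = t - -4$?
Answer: $\sqrt{59646} \approx 244.23$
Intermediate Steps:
$Z{\left(Q,t \right)} = 4 + t$ ($Z{\left(Q,t \right)} = t + 4 = 4 + t$)
$A = -36$ ($A = - 4 \left(\left(4 + 3\right) + 2\right) = - 4 \left(7 + 2\right) = \left(-4\right) 9 = -36$)
$C{\left(p,a \right)} = \left(-36 + p\right) \left(a + p\right)$ ($C{\left(p,a \right)} = \left(a + p\right) \left(p - 36\right) = \left(a + p\right) \left(-36 + p\right) = \left(-36 + p\right) \left(a + p\right)$)
$\sqrt{35006 + C{\left(-140,0 \right)}} = \sqrt{35006 + \left(\left(-140\right)^{2} - 0 - -5040 + 0 \left(-140\right)\right)} = \sqrt{35006 + \left(19600 + 0 + 5040 + 0\right)} = \sqrt{35006 + 24640} = \sqrt{59646}$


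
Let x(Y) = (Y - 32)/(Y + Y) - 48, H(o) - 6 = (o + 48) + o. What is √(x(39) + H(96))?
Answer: √1205178/78 ≈ 14.074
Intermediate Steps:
H(o) = 54 + 2*o (H(o) = 6 + ((o + 48) + o) = 6 + ((48 + o) + o) = 6 + (48 + 2*o) = 54 + 2*o)
x(Y) = -48 + (-32 + Y)/(2*Y) (x(Y) = (-32 + Y)/((2*Y)) - 48 = (-32 + Y)*(1/(2*Y)) - 48 = (-32 + Y)/(2*Y) - 48 = -48 + (-32 + Y)/(2*Y))
√(x(39) + H(96)) = √((-95/2 - 16/39) + (54 + 2*96)) = √((-95/2 - 16*1/39) + (54 + 192)) = √((-95/2 - 16/39) + 246) = √(-3737/78 + 246) = √(15451/78) = √1205178/78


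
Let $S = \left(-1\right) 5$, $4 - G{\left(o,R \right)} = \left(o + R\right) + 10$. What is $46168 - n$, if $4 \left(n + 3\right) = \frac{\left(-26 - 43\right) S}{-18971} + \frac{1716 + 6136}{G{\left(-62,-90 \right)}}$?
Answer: $\frac{255691277011}{5539532} \approx 46158.0$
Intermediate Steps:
$G{\left(o,R \right)} = -6 - R - o$ ($G{\left(o,R \right)} = 4 - \left(\left(o + R\right) + 10\right) = 4 - \left(\left(R + o\right) + 10\right) = 4 - \left(10 + R + o\right) = -6 - R - o$)
$S = -5$
$n = \frac{57836365}{5539532}$ ($n = -3 + \frac{\frac{\left(-26 - 43\right) \left(-5\right)}{-18971} + \frac{1716 + 6136}{-6 - -90 - -62}}{4} = -3 + \frac{\left(-69\right) \left(-5\right) \left(- \frac{1}{18971}\right) + \frac{7852}{-6 + 90 + 62}}{4} = -3 + \frac{345 \left(- \frac{1}{18971}\right) + \frac{7852}{146}}{4} = -3 + \frac{- \frac{345}{18971} + 7852 \cdot \frac{1}{146}}{4} = -3 + \frac{- \frac{345}{18971} + \frac{3926}{73}}{4} = -3 + \frac{1}{4} \cdot \frac{74454961}{1384883} = -3 + \frac{74454961}{5539532} = \frac{57836365}{5539532} \approx 10.441$)
$46168 - n = 46168 - \frac{57836365}{5539532} = \frac{255691277011}{5539532}$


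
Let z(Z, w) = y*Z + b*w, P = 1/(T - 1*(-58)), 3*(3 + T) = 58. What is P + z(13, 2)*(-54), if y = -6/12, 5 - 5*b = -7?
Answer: 102372/1115 ≈ 91.813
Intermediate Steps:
b = 12/5 (b = 1 - 1/5*(-7) = 1 + 7/5 = 12/5 ≈ 2.4000)
T = 49/3 (T = -3 + (1/3)*58 = -3 + 58/3 = 49/3 ≈ 16.333)
y = -1/2 (y = -6*1/12 = -1/2 ≈ -0.50000)
P = 3/223 (P = 1/(49/3 - 1*(-58)) = 1/(49/3 + 58) = 1/(223/3) = 3/223 ≈ 0.013453)
z(Z, w) = -Z/2 + 12*w/5
P + z(13, 2)*(-54) = 3/223 + (-1/2*13 + (12/5)*2)*(-54) = 3/223 + (-13/2 + 24/5)*(-54) = 3/223 - 17/10*(-54) = 3/223 + 459/5 = 102372/1115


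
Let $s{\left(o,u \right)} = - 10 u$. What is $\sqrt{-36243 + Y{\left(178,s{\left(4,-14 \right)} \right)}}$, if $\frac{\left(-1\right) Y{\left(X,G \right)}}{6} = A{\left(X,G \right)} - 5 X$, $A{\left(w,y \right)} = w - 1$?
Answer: $i \sqrt{31965} \approx 178.79 i$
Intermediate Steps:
$A{\left(w,y \right)} = -1 + w$
$Y{\left(X,G \right)} = 6 + 24 X$ ($Y{\left(X,G \right)} = - 6 \left(\left(-1 + X\right) - 5 X\right) = - 6 \left(-1 - 4 X\right) = 6 + 24 X$)
$\sqrt{-36243 + Y{\left(178,s{\left(4,-14 \right)} \right)}} = \sqrt{-36243 + \left(6 + 24 \cdot 178\right)} = \sqrt{-36243 + \left(6 + 4272\right)} = \sqrt{-36243 + 4278} = \sqrt{-31965} = i \sqrt{31965}$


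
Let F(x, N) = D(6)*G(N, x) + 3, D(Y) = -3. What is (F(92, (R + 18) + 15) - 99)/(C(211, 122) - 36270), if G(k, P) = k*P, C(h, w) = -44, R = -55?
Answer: -2988/18157 ≈ -0.16456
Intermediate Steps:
G(k, P) = P*k
F(x, N) = 3 - 3*N*x (F(x, N) = -3*x*N + 3 = -3*N*x + 3 = 3 - 3*N*x)
(F(92, (R + 18) + 15) - 99)/(C(211, 122) - 36270) = ((3 - 3*((-55 + 18) + 15)*92) - 99)/(-44 - 36270) = ((3 - 3*(-37 + 15)*92) - 99)/(-36314) = ((3 - 3*(-22)*92) - 99)*(-1/36314) = ((3 + 6072) - 99)*(-1/36314) = (6075 - 99)*(-1/36314) = 5976*(-1/36314) = -2988/18157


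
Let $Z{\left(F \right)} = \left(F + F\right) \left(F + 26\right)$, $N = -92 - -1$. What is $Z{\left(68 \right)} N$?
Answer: $-1163344$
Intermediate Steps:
$N = -91$ ($N = -92 + 1 = -91$)
$Z{\left(F \right)} = 2 F \left(26 + F\right)$
$Z{\left(68 \right)} N = 2 \cdot 68 \left(26 + 68\right) \left(-91\right) = 2 \cdot 68 \cdot 94 \left(-91\right) = 12784 \left(-91\right) = -1163344$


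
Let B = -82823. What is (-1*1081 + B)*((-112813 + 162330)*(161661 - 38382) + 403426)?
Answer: -512217950467776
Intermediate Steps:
(-1*1081 + B)*((-112813 + 162330)*(161661 - 38382) + 403426) = (-1*1081 - 82823)*((-112813 + 162330)*(161661 - 38382) + 403426) = (-1081 - 82823)*(49517*123279 + 403426) = -83904*(6104406243 + 403426) = -83904*6104809669 = -512217950467776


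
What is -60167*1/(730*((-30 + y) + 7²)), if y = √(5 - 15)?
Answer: -1143173/270830 + 60167*I*√10/270830 ≈ -4.221 + 0.70253*I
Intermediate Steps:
y = I*√10 (y = √(-10) = I*√10 ≈ 3.1623*I)
-60167*1/(730*((-30 + y) + 7²)) = -60167*1/(730*((-30 + I*√10) + 7²)) = -60167*1/(730*((-30 + I*√10) + 49)) = -60167*1/(730*(19 + I*√10)) = -60167/(13870 + 730*I*√10)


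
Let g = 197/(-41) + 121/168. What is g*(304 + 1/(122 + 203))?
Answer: -555953227/447720 ≈ -1241.7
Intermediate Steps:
g = -28135/6888 (g = 197*(-1/41) + 121*(1/168) = -197/41 + 121/168 = -28135/6888 ≈ -4.0846)
g*(304 + 1/(122 + 203)) = -28135*(304 + 1/(122 + 203))/6888 = -28135*(304 + 1/325)/6888 = -28135/6888*98801/325 = -555953227/447720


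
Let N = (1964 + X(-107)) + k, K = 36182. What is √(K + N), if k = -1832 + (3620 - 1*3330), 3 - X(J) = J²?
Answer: √25158 ≈ 158.61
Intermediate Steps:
X(J) = 3 - J²
k = -1542 (k = -1832 + (3620 - 3330) = -1832 + 290 = -1542)
N = -11024 (N = (1964 + (3 - 1*(-107)²)) - 1542 = (1964 + (3 - 1*11449)) - 1542 = (1964 + (3 - 11449)) - 1542 = (1964 - 11446) - 1542 = -9482 - 1542 = -11024)
√(K + N) = √(36182 - 11024) = √25158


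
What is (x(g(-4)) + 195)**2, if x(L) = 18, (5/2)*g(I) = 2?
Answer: 45369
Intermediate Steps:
g(I) = 4/5 (g(I) = (2/5)*2 = 4/5)
(x(g(-4)) + 195)**2 = (18 + 195)**2 = 213**2 = 45369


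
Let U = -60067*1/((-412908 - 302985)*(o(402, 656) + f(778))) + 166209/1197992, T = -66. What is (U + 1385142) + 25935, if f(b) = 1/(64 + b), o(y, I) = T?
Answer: 67251349138832049420791/47659583840674776 ≈ 1.4111e+6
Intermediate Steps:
o(y, I) = -66
U = 6551684208527039/47659583840674776 (U = -60067*1/((-412908 - 302985)*(-66 + 1/(64 + 778))) + 166209/1197992 = -60067*(-1/(715893*(-66 + 1/842))) + 166209*(1/1197992) = -60067*(-1/(715893*(-66 + 1/842))) + 166209/1197992 = -60067/((-55571/842*(-715893))) + 166209/1197992 = -60067/39782889903/842 + 166209/1197992 = -60067*842/39782889903 + 166209/1197992 = -50576414/39782889903 + 166209/1197992 = 6551684208527039/47659583840674776 ≈ 0.13747)
(U + 1385142) + 25935 = (6551684208527039/47659583840674776 + 1385142) + 25935 = 66015297831924149105231/47659583840674776 + 25935 = 67251349138832049420791/47659583840674776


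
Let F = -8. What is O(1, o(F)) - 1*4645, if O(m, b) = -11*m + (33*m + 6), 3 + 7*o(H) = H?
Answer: -4617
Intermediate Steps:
o(H) = -3/7 + H/7
O(m, b) = 6 + 22*m (O(m, b) = -11*m + (6 + 33*m) = 6 + 22*m)
O(1, o(F)) - 1*4645 = (6 + 22*1) - 1*4645 = (6 + 22) - 4645 = 28 - 4645 = -4617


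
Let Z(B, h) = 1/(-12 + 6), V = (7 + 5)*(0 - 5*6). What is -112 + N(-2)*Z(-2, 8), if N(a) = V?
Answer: -52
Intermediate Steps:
V = -360 (V = 12*(0 - 30) = 12*(-30) = -360)
N(a) = -360
Z(B, h) = -1/6 (Z(B, h) = 1/(-6) = -1/6)
-112 + N(-2)*Z(-2, 8) = -112 - 360*(-1/6) = -112 + 60 = -52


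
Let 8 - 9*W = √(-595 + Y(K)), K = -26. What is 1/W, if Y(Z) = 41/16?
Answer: 128/1167 + 4*I*√9479/1167 ≈ 0.10968 + 0.33371*I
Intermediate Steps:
Y(Z) = 41/16 (Y(Z) = 41*(1/16) = 41/16)
W = 8/9 - I*√9479/36 (W = 8/9 - √(-595 + 41/16)/9 = 8/9 - I*√9479/36 ≈ 0.88889 - 2.7044*I)
1/W = 1/(8/9 - I*√9479/36)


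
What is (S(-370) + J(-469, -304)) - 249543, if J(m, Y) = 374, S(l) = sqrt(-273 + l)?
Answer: -249169 + I*sqrt(643) ≈ -2.4917e+5 + 25.357*I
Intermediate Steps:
(S(-370) + J(-469, -304)) - 249543 = (sqrt(-273 - 370) + 374) - 249543 = (sqrt(-643) + 374) - 249543 = (I*sqrt(643) + 374) - 249543 = (374 + I*sqrt(643)) - 249543 = -249169 + I*sqrt(643)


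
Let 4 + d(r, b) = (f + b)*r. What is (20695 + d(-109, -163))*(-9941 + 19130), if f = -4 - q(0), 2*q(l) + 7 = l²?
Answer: 707782725/2 ≈ 3.5389e+8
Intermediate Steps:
q(l) = -7/2 + l²/2
f = -½ (f = -4 - (-7/2 + (½)*0²) = -4 - (-7/2 + (½)*0) = -4 - (-7/2 + 0) = -4 - 1*(-7/2) = -4 + 7/2 = -½ ≈ -0.50000)
d(r, b) = -4 + r*(-½ + b) (d(r, b) = -4 + (-½ + b)*r = -4 + r*(-½ + b))
(20695 + d(-109, -163))*(-9941 + 19130) = (20695 + (-4 - ½*(-109) - 163*(-109)))*(-9941 + 19130) = (20695 + (-4 + 109/2 + 17767))*9189 = (20695 + 35635/2)*9189 = (77025/2)*9189 = 707782725/2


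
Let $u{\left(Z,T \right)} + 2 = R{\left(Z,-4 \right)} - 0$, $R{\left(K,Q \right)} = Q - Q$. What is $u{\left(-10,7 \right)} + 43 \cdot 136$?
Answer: $5846$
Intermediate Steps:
$R{\left(K,Q \right)} = 0$
$u{\left(Z,T \right)} = -2$ ($u{\left(Z,T \right)} = -2 + \left(0 - 0\right) = -2 + \left(0 + 0\right) = -2 + 0 = -2$)
$u{\left(-10,7 \right)} + 43 \cdot 136 = -2 + 43 \cdot 136 = -2 + 5848 = 5846$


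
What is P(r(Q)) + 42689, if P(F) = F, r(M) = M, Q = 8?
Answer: 42697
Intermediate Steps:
P(r(Q)) + 42689 = 8 + 42689 = 42697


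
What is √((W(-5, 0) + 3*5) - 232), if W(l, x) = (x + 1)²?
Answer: 6*I*√6 ≈ 14.697*I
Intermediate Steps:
W(l, x) = (1 + x)²
√((W(-5, 0) + 3*5) - 232) = √(((1 + 0)² + 3*5) - 232) = √((1² + 15) - 232) = √((1 + 15) - 232) = √(16 - 232) = √(-216) = 6*I*√6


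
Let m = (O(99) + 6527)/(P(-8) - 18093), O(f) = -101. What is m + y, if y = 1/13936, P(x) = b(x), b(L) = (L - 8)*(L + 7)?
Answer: -89534659/251921072 ≈ -0.35541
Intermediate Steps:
b(L) = (-8 + L)*(7 + L)
P(x) = -56 + x² - x
m = -6426/18077 (m = (-101 + 6527)/((-56 + (-8)² - 1*(-8)) - 18093) = 6426/((-56 + 64 + 8) - 18093) = 6426/(16 - 18093) = 6426/(-18077) = 6426*(-1/18077) = -6426/18077 ≈ -0.35548)
y = 1/13936 ≈ 7.1757e-5
m + y = -6426/18077 + 1/13936 = -89534659/251921072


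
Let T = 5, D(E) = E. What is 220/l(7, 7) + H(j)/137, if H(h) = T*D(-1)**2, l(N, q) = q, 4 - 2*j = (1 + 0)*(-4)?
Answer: 30175/959 ≈ 31.465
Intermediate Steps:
j = 4 (j = 2 - (1 + 0)*(-4)/2 = 2 - (-4)/2 = 2 - 1/2*(-4) = 2 + 2 = 4)
H(h) = 5 (H(h) = 5*(-1)**2 = 5*1 = 5)
220/l(7, 7) + H(j)/137 = 220/7 + 5/137 = 30175/959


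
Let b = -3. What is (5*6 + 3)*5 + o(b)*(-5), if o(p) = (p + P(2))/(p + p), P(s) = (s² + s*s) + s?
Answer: 1025/6 ≈ 170.83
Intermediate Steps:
P(s) = s + 2*s² (P(s) = (s² + s²) + s = 2*s² + s = s + 2*s²)
o(p) = (10 + p)/(2*p) (o(p) = (p + 2*(1 + 2*2))/(p + p) = (p + 2*(1 + 4))/((2*p)) = (p + 2*5)*(1/(2*p)) = (p + 10)*(1/(2*p)) = (10 + p)*(1/(2*p)) = (10 + p)/(2*p))
(5*6 + 3)*5 + o(b)*(-5) = (5*6 + 3)*5 + ((½)*(10 - 3)/(-3))*(-5) = (30 + 3)*5 + ((½)*(-⅓)*7)*(-5) = 33*5 - 7/6*(-5) = 165 + 35/6 = 1025/6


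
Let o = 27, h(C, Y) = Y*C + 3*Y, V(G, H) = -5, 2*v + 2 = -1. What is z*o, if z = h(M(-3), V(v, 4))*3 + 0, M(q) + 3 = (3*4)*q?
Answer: 14580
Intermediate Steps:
v = -3/2 (v = -1 + (½)*(-1) = -1 - ½ = -3/2 ≈ -1.5000)
M(q) = -3 + 12*q (M(q) = -3 + (3*4)*q = -3 + 12*q)
h(C, Y) = 3*Y + C*Y (h(C, Y) = C*Y + 3*Y = 3*Y + C*Y)
z = 540 (z = -5*(3 + (-3 + 12*(-3)))*3 + 0 = -5*(3 + (-3 - 36))*3 + 0 = -5*(3 - 39)*3 + 0 = -5*(-36)*3 + 0 = 180*3 + 0 = 540 + 0 = 540)
z*o = 540*27 = 14580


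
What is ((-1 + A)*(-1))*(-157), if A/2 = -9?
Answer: -2983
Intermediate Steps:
A = -18 (A = 2*(-9) = -18)
((-1 + A)*(-1))*(-157) = ((-1 - 18)*(-1))*(-157) = -19*(-1)*(-157) = 19*(-157) = -2983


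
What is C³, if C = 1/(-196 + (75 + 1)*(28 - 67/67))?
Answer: 1/6393430016 ≈ 1.5641e-10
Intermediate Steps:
C = 1/1856 (C = 1/(-196 + 76*(28 - 67*1/67)) = 1/(-196 + 76*(28 - 1)) = 1/(-196 + 76*27) = 1/(-196 + 2052) = 1/1856 ≈ 0.00053879)
C³ = (1/1856)³ = 1/6393430016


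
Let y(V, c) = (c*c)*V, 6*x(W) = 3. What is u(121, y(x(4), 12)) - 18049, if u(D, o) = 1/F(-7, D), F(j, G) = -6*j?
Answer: -758057/42 ≈ -18049.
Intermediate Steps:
x(W) = ½ (x(W) = (⅙)*3 = ½)
y(V, c) = V*c² (y(V, c) = c²*V = V*c²)
u(D, o) = 1/42 (u(D, o) = 1/(-6*(-7)) = 1/42)
u(121, y(x(4), 12)) - 18049 = 1/42 - 18049 = -758057/42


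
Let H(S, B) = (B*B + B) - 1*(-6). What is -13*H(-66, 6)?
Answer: -624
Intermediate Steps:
H(S, B) = 6 + B + B² (H(S, B) = (B² + B) + 6 = (B + B²) + 6 = 6 + B + B²)
-13*H(-66, 6) = -13*(6 + 6 + 6²) = -13*(6 + 6 + 36) = -13*48 = -624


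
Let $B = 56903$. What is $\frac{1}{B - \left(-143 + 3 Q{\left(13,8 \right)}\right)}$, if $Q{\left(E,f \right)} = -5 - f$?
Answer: $\frac{1}{57085} \approx 1.7518 \cdot 10^{-5}$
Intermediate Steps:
$\frac{1}{B - \left(-143 + 3 Q{\left(13,8 \right)}\right)} = \frac{1}{56903 + \left(143 - 3 \left(-5 - 8\right)\right)} = \frac{1}{56903 + \left(143 - -39\right)} = \frac{1}{56903 + \left(143 + 39\right)} = \frac{1}{56903 + 182} = \frac{1}{57085}$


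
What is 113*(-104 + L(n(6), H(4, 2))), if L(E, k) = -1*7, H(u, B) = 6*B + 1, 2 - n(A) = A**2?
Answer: -12543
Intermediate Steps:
n(A) = 2 - A**2
H(u, B) = 1 + 6*B
L(E, k) = -7
113*(-104 + L(n(6), H(4, 2))) = 113*(-104 - 7) = 113*(-111) = -12543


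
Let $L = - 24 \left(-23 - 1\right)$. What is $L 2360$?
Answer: $1359360$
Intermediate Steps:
$L = 576$ ($L = \left(-24\right) \left(-24\right) = 576$)
$L 2360 = 576 \cdot 2360 = 1359360$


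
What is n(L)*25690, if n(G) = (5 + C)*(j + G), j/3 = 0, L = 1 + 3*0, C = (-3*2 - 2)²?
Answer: 1772610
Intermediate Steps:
C = 64 (C = (-6 - 2)² = (-8)² = 64)
L = 1 (L = 1 + 0 = 1)
j = 0 (j = 3*0 = 0)
n(G) = 69*G (n(G) = (5 + 64)*(0 + G) = 69*G)
n(L)*25690 = (69*1)*25690 = 69*25690 = 1772610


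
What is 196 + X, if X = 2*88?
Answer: 372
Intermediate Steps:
X = 176
196 + X = 196 + 176 = 372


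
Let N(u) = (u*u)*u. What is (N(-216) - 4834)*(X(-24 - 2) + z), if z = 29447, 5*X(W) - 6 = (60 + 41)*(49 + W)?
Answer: -301596703384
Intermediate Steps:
N(u) = u³ (N(u) = u²*u = u³)
X(W) = 991 + 101*W/5 (X(W) = 6/5 + ((60 + 41)*(49 + W))/5 = 6/5 + (101*(49 + W))/5 = 6/5 + (4949 + 101*W)/5 = 6/5 + (4949/5 + 101*W/5) = 991 + 101*W/5)
(N(-216) - 4834)*(X(-24 - 2) + z) = ((-216)³ - 4834)*((991 + 101*(-24 - 2)/5) + 29447) = (-10077696 - 4834)*((991 + (101/5)*(-26)) + 29447) = -10082530*((991 - 2626/5) + 29447) = -10082530*(2329/5 + 29447) = -10082530*149564/5 = -301596703384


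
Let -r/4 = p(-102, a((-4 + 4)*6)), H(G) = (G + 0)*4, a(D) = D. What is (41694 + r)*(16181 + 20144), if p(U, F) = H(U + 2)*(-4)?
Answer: 1282054550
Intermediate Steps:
H(G) = 4*G (H(G) = G*4 = 4*G)
p(U, F) = -32 - 16*U (p(U, F) = (4*(U + 2))*(-4) = (4*(2 + U))*(-4) = (8 + 4*U)*(-4) = -32 - 16*U)
r = -6400 (r = -4*(-32 - 16*(-102)) = -4*(-32 + 1632) = -4*1600 = -6400)
(41694 + r)*(16181 + 20144) = (41694 - 6400)*(16181 + 20144) = 35294*36325 = 1282054550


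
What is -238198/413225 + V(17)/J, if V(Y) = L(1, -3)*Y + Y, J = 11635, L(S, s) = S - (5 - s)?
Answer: -562716536/961574575 ≈ -0.58520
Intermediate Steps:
L(S, s) = -5 + S + s (L(S, s) = S + (-5 + s) = -5 + S + s)
V(Y) = -6*Y (V(Y) = (-5 + 1 - 3)*Y + Y = -7*Y + Y = -6*Y)
-238198/413225 + V(17)/J = -238198/413225 - 6*17/11635 = -238198*1/413225 - 102*1/11635 = -238198/413225 - 102/11635 = -562716536/961574575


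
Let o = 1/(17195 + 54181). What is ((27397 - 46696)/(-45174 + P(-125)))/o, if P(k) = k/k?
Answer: 1377485424/45173 ≈ 30494.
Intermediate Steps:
o = 1/71376 ≈ 1.4010e-5
P(k) = 1
((27397 - 46696)/(-45174 + P(-125)))/o = ((27397 - 46696)/(-45174 + 1))/(1/71376) = -19299/(-45173)*71376 = -19299*(-1/45173)*71376 = (19299/45173)*71376 = 1377485424/45173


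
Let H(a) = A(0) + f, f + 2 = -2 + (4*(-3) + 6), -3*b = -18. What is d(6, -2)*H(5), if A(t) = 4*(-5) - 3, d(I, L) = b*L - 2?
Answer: 462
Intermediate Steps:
b = 6 (b = -1/3*(-18) = 6)
d(I, L) = -2 + 6*L (d(I, L) = 6*L - 2 = -2 + 6*L)
A(t) = -23 (A(t) = -20 - 3 = -23)
f = -10 (f = -2 + (-2 + (4*(-3) + 6)) = -2 + (-2 + (-12 + 6)) = -2 + (-2 - 6) = -2 - 8 = -10)
H(a) = -33 (H(a) = -23 - 10 = -33)
d(6, -2)*H(5) = (-2 + 6*(-2))*(-33) = (-2 - 12)*(-33) = -14*(-33) = 462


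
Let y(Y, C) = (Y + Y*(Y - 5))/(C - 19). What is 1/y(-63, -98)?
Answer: -13/469 ≈ -0.027719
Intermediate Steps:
y(Y, C) = (Y + Y*(-5 + Y))/(-19 + C)
1/y(-63, -98) = 1/(-63*(-4 - 63)/(-19 - 98)) = 1/(-63*(-67)/(-117)) = 1/(-63*(-1/117)*(-67)) = 1/(-469/13) = -13/469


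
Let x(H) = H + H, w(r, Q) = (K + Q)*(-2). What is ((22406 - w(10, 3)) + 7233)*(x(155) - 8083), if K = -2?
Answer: -230399493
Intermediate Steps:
w(r, Q) = 4 - 2*Q (w(r, Q) = (-2 + Q)*(-2) = 4 - 2*Q)
x(H) = 2*H
((22406 - w(10, 3)) + 7233)*(x(155) - 8083) = ((22406 - (4 - 2*3)) + 7233)*(2*155 - 8083) = ((22406 - (4 - 6)) + 7233)*(310 - 8083) = ((22406 - 1*(-2)) + 7233)*(-7773) = ((22406 + 2) + 7233)*(-7773) = (22408 + 7233)*(-7773) = 29641*(-7773) = -230399493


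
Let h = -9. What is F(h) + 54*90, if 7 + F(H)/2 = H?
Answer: 4828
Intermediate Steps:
F(H) = -14 + 2*H
F(h) + 54*90 = (-14 + 2*(-9)) + 54*90 = (-14 - 18) + 4860 = -32 + 4860 = 4828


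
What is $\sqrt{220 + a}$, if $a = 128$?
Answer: $2 \sqrt{87} \approx 18.655$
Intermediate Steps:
$\sqrt{220 + a} = \sqrt{220 + 128} = \sqrt{348} = 2 \sqrt{87}$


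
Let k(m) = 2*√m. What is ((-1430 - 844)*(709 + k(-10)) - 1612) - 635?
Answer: -1614513 - 4548*I*√10 ≈ -1.6145e+6 - 14382.0*I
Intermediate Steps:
((-1430 - 844)*(709 + k(-10)) - 1612) - 635 = ((-1430 - 844)*(709 + 2*√(-10)) - 1612) - 635 = (-2274*(709 + 2*(I*√10)) - 1612) - 635 = (-2274*(709 + 2*I*√10) - 1612) - 635 = ((-1612266 - 4548*I*√10) - 1612) - 635 = (-1613878 - 4548*I*√10) - 635 = -1614513 - 4548*I*√10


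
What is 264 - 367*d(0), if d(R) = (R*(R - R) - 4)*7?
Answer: 10540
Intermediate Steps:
d(R) = -28 (d(R) = (R*0 - 4)*7 = (0 - 4)*7 = -4*7 = -28)
264 - 367*d(0) = 264 - 367*(-28) = 264 + 10276 = 10540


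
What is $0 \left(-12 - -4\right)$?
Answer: $0$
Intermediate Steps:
$0 \left(-12 - -4\right) = 0 \left(-12 + \left(-3 + 7\right)\right) = 0 \left(-12 + 4\right) = 0 \left(-8\right) = 0$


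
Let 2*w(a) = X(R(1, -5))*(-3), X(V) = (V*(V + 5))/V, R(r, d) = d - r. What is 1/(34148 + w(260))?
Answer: 2/68299 ≈ 2.9283e-5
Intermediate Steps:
X(V) = 5 + V (X(V) = (V*(5 + V))/V = 5 + V)
w(a) = 3/2 (w(a) = ((5 + (-5 - 1*1))*(-3))/2 = ((5 + (-5 - 1))*(-3))/2 = ((5 - 6)*(-3))/2 = (-1*(-3))/2 = (½)*3 = 3/2)
1/(34148 + w(260)) = 1/(34148 + 3/2) = 1/(68299/2) = 2/68299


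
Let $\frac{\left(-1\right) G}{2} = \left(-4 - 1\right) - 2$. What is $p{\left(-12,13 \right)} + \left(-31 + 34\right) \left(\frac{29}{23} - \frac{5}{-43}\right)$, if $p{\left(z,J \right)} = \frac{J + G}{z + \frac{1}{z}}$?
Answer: $\frac{272034}{143405} \approx 1.897$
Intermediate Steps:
$G = 14$ ($G = - 2 \left(\left(-4 - 1\right) - 2\right) = - 2 \left(-5 - 2\right) = \left(-2\right) \left(-7\right) = 14$)
$p{\left(z,J \right)} = \frac{14 + J}{z + \frac{1}{z}}$ ($p{\left(z,J \right)} = \frac{J + 14}{z + \frac{1}{z}} = \frac{14 + J}{z + \frac{1}{z}}$)
$p{\left(-12,13 \right)} + \left(-31 + 34\right) \left(\frac{29}{23} - \frac{5}{-43}\right) = - \frac{12 \left(14 + 13\right)}{1 + \left(-12\right)^{2}} + \left(-31 + 34\right) \left(\frac{29}{23} - \frac{5}{-43}\right) = \left(-12\right) \frac{1}{1 + 144} \cdot 27 + 3 \left(29 \cdot \frac{1}{23} - - \frac{5}{43}\right) = \left(-12\right) \frac{1}{145} \cdot 27 + 3 \left(\frac{29}{23} + \frac{5}{43}\right) = \left(-12\right) \frac{1}{145} \cdot 27 + 3 \cdot \frac{1362}{989} = - \frac{324}{145} + \frac{4086}{989} = \frac{272034}{143405}$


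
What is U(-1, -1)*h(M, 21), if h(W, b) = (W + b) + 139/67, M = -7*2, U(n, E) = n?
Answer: -608/67 ≈ -9.0746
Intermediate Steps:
M = -14
h(W, b) = 139/67 + W + b (h(W, b) = (W + b) + 139*(1/67) = (W + b) + 139/67 = 139/67 + W + b)
U(-1, -1)*h(M, 21) = -(139/67 - 14 + 21) = -1*608/67 = -608/67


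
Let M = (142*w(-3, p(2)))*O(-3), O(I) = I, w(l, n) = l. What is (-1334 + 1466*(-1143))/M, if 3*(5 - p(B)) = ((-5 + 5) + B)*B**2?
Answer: -838486/639 ≈ -1312.2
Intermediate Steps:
p(B) = 5 - B**3/3 (p(B) = 5 - ((-5 + 5) + B)*B**2/3 = 5 - (0 + B)*B**2/3 = 5 - B*B**2/3 = 5 - B**3/3)
M = 1278 (M = (142*(-3))*(-3) = -426*(-3) = 1278)
(-1334 + 1466*(-1143))/M = (-1334 + 1466*(-1143))/1278 = (-1334 - 1675638)*(1/1278) = -1676972*1/1278 = -838486/639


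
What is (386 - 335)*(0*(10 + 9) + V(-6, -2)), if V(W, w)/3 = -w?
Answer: 306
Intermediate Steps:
V(W, w) = -3*w (V(W, w) = 3*(-w) = -3*w)
(386 - 335)*(0*(10 + 9) + V(-6, -2)) = (386 - 335)*(0*(10 + 9) - 3*(-2)) = 51*(0*19 + 6) = 51*(0 + 6) = 51*6 = 306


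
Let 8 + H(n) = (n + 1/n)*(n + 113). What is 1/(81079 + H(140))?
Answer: 140/16308993 ≈ 8.5842e-6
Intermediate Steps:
H(n) = -8 + (113 + n)*(n + 1/n) (H(n) = -8 + (n + 1/n)*(n + 113) = -8 + (n + 1/n)*(113 + n) = -8 + (113 + n)*(n + 1/n))
1/(81079 + H(140)) = 1/(81079 + (-7 + 140**2 + 113*140 + 113/140)) = 1/(81079 + (-7 + 19600 + 15820 + 113*(1/140))) = 1/(81079 + (-7 + 19600 + 15820 + 113/140)) = 1/(81079 + 4957933/140) = 1/(16308993/140) = 140/16308993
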